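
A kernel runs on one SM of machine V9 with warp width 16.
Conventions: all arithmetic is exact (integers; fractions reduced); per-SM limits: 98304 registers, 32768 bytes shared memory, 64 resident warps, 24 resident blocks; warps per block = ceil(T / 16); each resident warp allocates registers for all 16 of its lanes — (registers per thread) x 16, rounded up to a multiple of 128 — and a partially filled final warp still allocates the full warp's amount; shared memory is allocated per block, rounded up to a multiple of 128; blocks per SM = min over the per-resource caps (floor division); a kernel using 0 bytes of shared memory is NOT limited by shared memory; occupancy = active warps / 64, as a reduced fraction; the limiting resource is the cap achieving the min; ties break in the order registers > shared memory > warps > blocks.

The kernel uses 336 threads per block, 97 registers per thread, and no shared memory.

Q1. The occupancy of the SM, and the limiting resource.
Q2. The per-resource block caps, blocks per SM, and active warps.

Answer: occupancy 21/32, limited by registers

registers: 2 blocks
shared memory: no limit (kernel uses none)
warps: 3 blocks
blocks: 24 blocks

Answer: 2 blocks, 42 active warps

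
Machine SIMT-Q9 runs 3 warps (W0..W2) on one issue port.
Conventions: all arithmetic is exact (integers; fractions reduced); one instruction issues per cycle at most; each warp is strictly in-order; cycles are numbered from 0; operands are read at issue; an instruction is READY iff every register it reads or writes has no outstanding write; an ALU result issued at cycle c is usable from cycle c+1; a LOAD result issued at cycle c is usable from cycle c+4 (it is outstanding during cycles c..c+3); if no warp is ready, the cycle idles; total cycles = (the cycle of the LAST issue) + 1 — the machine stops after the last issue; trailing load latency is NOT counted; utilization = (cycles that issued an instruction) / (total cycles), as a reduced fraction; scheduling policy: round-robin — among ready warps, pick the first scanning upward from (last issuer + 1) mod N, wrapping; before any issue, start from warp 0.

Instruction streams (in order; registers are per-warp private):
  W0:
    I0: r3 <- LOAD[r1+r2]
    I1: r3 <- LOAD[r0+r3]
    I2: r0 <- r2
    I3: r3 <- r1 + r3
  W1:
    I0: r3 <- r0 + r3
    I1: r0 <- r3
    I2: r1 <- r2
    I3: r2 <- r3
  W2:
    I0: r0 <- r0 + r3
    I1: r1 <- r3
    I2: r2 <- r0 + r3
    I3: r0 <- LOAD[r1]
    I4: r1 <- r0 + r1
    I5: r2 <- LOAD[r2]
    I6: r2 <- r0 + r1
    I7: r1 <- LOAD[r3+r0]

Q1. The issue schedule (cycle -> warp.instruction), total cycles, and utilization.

cycle 0: W0.I0
cycle 1: W1.I0
cycle 2: W2.I0
cycle 3: W1.I1
cycle 4: W2.I1
cycle 5: W0.I1
cycle 6: W1.I2
cycle 7: W2.I2
cycle 8: W0.I2
cycle 9: W1.I3
cycle 10: W2.I3
cycle 11: W0.I3
cycle 12: idle
cycle 13: idle
cycle 14: W2.I4
cycle 15: W2.I5
cycle 16: idle
cycle 17: idle
cycle 18: idle
cycle 19: W2.I6
cycle 20: W2.I7

Answer: 21 cycles, utilization 16/21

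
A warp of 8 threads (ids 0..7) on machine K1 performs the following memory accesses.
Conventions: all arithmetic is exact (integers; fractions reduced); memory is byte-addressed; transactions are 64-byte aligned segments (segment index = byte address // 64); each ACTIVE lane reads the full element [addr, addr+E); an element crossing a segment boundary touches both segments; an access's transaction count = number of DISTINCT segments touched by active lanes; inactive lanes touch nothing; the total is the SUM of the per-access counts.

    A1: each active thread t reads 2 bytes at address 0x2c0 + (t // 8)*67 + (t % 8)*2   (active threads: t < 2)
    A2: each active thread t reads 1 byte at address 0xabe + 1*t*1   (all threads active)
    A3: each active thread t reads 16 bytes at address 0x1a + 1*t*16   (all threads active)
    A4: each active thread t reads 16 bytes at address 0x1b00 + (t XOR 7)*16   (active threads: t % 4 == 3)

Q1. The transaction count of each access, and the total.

A1: 1 transaction
A2: 2 transactions
A3: 3 transactions
A4: 2 transactions

Answer: 1,2,3,2; total 8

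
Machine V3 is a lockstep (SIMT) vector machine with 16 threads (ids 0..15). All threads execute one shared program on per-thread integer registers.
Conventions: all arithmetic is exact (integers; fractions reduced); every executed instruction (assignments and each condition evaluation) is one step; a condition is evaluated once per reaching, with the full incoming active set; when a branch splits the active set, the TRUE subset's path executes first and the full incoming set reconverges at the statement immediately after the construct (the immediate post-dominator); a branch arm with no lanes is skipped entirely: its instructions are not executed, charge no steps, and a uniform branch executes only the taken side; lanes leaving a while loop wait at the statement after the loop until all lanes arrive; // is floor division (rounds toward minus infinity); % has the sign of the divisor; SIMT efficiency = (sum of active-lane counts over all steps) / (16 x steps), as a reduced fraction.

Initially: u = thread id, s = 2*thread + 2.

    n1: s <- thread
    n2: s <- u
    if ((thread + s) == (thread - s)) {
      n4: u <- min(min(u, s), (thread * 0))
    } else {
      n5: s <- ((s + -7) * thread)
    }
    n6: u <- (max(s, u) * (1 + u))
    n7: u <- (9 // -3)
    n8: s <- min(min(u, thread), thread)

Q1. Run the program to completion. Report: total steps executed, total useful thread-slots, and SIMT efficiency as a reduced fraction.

Answer: 8 steps, 112 useful, 7/8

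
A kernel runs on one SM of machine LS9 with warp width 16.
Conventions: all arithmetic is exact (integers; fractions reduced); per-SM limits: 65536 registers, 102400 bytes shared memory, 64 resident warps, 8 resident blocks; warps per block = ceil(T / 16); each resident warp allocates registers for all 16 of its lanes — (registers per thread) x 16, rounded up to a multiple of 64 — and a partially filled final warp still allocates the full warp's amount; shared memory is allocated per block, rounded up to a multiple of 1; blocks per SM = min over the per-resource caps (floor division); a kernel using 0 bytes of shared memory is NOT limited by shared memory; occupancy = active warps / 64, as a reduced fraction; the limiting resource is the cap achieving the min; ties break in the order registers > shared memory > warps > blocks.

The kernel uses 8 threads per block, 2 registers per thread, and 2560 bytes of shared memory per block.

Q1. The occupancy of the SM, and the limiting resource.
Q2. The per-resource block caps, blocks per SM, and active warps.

Answer: occupancy 1/8, limited by blocks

registers: 1024 blocks
shared memory: 40 blocks
warps: 64 blocks
blocks: 8 blocks

Answer: 8 blocks, 8 active warps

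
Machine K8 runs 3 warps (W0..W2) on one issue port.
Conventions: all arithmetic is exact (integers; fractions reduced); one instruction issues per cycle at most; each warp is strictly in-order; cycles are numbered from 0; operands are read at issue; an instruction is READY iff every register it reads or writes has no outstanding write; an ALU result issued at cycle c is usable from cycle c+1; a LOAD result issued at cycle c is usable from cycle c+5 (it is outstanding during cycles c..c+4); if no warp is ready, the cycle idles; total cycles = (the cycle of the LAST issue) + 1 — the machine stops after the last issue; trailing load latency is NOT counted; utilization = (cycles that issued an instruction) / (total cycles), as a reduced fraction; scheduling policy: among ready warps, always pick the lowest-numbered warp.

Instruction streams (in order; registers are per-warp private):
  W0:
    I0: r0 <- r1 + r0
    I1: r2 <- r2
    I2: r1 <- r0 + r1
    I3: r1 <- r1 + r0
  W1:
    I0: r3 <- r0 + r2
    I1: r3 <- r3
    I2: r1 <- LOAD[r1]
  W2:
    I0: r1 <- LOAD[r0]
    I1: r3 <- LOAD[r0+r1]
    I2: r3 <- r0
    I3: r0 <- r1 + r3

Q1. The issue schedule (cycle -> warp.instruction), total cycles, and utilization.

cycle 0: W0.I0
cycle 1: W0.I1
cycle 2: W0.I2
cycle 3: W0.I3
cycle 4: W1.I0
cycle 5: W1.I1
cycle 6: W1.I2
cycle 7: W2.I0
cycle 8: idle
cycle 9: idle
cycle 10: idle
cycle 11: idle
cycle 12: W2.I1
cycle 13: idle
cycle 14: idle
cycle 15: idle
cycle 16: idle
cycle 17: W2.I2
cycle 18: W2.I3

Answer: 19 cycles, utilization 11/19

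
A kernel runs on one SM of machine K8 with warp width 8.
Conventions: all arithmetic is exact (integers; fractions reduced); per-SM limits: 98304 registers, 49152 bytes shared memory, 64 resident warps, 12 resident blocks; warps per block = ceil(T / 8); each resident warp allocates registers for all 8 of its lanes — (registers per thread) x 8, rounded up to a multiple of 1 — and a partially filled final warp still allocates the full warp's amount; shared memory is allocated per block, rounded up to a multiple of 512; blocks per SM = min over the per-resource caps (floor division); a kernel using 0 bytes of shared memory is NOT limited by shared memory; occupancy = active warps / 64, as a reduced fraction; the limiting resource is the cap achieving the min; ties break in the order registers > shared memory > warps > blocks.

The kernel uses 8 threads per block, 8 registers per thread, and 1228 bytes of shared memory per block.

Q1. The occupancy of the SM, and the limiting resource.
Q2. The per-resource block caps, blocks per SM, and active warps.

Answer: occupancy 3/16, limited by blocks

registers: 1536 blocks
shared memory: 32 blocks
warps: 64 blocks
blocks: 12 blocks

Answer: 12 blocks, 12 active warps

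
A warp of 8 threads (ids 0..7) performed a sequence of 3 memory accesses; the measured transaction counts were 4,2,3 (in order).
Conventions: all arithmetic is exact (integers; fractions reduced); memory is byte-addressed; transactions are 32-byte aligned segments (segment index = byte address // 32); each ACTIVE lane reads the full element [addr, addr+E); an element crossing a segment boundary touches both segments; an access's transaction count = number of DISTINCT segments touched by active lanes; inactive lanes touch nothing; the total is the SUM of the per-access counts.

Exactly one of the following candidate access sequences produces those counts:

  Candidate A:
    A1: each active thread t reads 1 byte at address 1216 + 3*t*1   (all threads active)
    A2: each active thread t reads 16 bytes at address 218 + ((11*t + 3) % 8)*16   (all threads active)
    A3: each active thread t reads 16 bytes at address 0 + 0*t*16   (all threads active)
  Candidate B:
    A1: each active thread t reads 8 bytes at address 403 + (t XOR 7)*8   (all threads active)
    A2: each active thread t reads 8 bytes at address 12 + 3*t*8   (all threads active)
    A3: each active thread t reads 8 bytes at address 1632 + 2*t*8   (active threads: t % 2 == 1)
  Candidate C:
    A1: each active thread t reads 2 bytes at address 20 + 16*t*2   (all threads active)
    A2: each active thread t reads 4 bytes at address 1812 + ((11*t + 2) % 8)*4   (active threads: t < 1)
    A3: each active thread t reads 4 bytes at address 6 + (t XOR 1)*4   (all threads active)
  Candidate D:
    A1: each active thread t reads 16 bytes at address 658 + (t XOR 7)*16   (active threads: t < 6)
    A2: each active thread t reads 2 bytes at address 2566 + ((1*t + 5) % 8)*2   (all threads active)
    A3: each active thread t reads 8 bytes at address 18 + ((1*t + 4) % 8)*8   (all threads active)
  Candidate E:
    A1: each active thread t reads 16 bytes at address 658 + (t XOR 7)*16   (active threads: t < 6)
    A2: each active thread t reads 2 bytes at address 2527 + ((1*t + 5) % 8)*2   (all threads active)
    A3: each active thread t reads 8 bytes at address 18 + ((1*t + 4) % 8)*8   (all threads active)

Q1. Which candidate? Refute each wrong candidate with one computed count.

A: A1 gives 1 transaction, not 4
B: A1 gives 3 transactions, not 4
C: A1 gives 8 transactions, not 4
D: A2 gives 1 transaction, not 2
E: all counts match (4,2,3)

Answer: E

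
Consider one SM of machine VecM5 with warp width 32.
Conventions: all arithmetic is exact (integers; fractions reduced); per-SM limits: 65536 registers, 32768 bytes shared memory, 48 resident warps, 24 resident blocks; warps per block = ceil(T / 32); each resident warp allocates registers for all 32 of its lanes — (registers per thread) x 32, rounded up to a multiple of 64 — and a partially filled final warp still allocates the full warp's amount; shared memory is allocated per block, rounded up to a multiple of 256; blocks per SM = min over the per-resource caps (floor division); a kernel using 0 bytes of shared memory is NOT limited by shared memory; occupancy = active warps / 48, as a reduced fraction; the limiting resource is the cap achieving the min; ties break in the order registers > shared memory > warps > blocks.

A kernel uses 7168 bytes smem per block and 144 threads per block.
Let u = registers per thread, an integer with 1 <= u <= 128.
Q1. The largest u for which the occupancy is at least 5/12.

Answer: u = 102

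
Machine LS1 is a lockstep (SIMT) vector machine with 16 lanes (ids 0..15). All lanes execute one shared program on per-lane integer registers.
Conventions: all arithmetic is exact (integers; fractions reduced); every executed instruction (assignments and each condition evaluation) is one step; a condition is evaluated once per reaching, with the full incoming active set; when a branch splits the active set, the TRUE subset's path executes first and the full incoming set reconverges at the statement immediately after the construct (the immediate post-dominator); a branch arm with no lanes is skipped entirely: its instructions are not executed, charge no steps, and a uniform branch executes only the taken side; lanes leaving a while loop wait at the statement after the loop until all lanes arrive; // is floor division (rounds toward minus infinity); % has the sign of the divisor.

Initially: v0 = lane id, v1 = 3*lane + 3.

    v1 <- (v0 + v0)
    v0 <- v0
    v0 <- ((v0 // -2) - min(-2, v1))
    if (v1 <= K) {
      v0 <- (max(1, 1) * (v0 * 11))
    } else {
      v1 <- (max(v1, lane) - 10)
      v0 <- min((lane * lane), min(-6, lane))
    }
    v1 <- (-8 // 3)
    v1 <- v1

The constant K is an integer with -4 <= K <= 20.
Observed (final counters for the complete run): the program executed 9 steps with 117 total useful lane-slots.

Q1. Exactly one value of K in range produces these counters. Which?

Answer: K = 20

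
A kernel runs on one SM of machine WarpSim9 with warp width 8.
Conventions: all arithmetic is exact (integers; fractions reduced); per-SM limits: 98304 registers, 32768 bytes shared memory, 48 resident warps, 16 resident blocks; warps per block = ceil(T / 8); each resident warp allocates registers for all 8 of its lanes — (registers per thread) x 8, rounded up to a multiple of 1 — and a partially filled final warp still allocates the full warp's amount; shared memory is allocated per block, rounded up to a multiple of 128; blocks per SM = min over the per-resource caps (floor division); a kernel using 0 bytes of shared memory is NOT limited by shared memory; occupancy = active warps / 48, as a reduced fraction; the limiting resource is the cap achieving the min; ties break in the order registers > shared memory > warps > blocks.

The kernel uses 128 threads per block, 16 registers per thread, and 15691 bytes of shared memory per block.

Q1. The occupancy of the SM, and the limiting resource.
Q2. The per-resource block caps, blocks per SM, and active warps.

Answer: occupancy 2/3, limited by shared memory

registers: 48 blocks
shared memory: 2 blocks
warps: 3 blocks
blocks: 16 blocks

Answer: 2 blocks, 32 active warps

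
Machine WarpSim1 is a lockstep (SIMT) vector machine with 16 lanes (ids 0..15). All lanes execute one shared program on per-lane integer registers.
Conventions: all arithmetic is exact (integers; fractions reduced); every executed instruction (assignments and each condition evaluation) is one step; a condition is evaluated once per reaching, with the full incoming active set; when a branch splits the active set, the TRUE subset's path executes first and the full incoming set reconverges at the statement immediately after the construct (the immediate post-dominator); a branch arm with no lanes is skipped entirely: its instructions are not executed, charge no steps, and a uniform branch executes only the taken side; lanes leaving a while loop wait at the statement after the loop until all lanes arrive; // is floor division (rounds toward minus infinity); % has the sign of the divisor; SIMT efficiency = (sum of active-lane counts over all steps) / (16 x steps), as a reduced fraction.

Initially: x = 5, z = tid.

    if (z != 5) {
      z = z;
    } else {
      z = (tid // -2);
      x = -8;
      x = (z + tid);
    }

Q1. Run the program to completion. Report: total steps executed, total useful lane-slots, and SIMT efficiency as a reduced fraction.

Answer: 5 steps, 34 useful, 17/40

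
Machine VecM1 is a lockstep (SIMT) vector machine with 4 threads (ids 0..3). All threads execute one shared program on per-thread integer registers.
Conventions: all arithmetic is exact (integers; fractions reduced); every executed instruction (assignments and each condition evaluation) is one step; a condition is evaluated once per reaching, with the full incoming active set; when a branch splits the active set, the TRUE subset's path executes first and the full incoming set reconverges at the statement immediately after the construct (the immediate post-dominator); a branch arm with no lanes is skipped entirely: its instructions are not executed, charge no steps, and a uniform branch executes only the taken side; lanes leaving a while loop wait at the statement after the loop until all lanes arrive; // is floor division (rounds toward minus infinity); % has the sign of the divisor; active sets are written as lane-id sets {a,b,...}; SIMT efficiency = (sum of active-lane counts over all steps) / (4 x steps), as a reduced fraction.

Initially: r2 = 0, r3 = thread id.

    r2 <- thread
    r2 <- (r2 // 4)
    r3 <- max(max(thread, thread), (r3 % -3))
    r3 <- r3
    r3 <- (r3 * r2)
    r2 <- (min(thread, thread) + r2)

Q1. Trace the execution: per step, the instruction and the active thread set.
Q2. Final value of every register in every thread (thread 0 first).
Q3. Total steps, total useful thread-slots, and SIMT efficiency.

step 0: r2 <- thread                 {0,1,2,3}
step 1: r2 <- (r2 // 4)              {0,1,2,3}
step 2: r3 <- max(max(thread, thread), (r3 % -3)) {0,1,2,3}
step 3: r3 <- r3                     {0,1,2,3}
step 4: r3 <- (r3 * r2)              {0,1,2,3}
step 5: r2 <- (min(thread, thread) + r2) {0,1,2,3}

Answer: 6 steps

r2: 0,1,2,3
r3: 0,0,0,0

steps = 6; useful = 24; efficiency = 24/24 = 1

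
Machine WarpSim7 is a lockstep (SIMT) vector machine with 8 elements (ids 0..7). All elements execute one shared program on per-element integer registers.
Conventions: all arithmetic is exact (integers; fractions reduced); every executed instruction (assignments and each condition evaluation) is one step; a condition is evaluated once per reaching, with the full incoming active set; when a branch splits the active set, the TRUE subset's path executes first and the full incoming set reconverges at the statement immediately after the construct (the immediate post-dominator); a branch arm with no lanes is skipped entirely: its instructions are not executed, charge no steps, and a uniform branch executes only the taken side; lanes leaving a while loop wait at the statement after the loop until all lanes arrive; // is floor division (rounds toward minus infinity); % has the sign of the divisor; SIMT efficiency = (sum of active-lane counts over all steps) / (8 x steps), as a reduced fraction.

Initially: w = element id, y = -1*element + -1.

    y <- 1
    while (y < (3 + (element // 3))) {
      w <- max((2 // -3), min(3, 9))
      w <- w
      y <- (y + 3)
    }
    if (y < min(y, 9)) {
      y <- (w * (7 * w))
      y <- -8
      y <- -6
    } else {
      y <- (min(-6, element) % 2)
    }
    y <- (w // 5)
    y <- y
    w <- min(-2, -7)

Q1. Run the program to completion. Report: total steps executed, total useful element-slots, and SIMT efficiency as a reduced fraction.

Answer: 15 steps, 96 useful, 4/5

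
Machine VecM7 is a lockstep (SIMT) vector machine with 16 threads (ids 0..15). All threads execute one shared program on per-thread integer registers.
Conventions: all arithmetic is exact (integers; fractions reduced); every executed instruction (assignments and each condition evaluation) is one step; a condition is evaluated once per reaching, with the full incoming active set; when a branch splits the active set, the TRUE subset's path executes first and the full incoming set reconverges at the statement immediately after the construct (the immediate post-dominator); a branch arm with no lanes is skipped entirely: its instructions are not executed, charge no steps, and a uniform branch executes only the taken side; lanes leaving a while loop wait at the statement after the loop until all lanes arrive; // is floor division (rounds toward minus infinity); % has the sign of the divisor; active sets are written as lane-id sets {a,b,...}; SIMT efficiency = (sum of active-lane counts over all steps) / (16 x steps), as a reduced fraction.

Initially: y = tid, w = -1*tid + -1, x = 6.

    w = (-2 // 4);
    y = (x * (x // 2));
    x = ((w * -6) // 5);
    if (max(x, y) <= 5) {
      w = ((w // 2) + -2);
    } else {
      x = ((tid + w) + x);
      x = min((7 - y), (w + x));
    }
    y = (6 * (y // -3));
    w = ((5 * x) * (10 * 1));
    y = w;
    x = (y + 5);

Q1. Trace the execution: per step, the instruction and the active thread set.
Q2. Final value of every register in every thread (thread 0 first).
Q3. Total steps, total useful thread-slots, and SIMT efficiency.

step 0: w <- (-2 // 4)               {0,1,2,3,4,5,6,7,8,9,10,11,12,13,14,15}
step 1: y <- (x * (x // 2))          {0,1,2,3,4,5,6,7,8,9,10,11,12,13,14,15}
step 2: x <- ((w * -6) // 5)         {0,1,2,3,4,5,6,7,8,9,10,11,12,13,14,15}
step 3: eval (max(x, y) <= 5)        {0,1,2,3,4,5,6,7,8,9,10,11,12,13,14,15}
step 4: x <- ((tid + w) + x)         {0,1,2,3,4,5,6,7,8,9,10,11,12,13,14,15}
step 5: x <- min((7 - y), (w + x))   {0,1,2,3,4,5,6,7,8,9,10,11,12,13,14,15}
step 6: y <- (6 * (y // -3))         {0,1,2,3,4,5,6,7,8,9,10,11,12,13,14,15}
step 7: w <- ((5 * x) * (10 * 1))    {0,1,2,3,4,5,6,7,8,9,10,11,12,13,14,15}
step 8: y <- w                       {0,1,2,3,4,5,6,7,8,9,10,11,12,13,14,15}
step 9: x <- (y + 5)                 {0,1,2,3,4,5,6,7,8,9,10,11,12,13,14,15}

Answer: 10 steps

y: -550,-550,-550,-550,-550,-550,-550,-550,-550,-550,-550,-550,-550,-550,-550,-550
w: -550,-550,-550,-550,-550,-550,-550,-550,-550,-550,-550,-550,-550,-550,-550,-550
x: -545,-545,-545,-545,-545,-545,-545,-545,-545,-545,-545,-545,-545,-545,-545,-545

steps = 10; useful = 160; efficiency = 160/160 = 1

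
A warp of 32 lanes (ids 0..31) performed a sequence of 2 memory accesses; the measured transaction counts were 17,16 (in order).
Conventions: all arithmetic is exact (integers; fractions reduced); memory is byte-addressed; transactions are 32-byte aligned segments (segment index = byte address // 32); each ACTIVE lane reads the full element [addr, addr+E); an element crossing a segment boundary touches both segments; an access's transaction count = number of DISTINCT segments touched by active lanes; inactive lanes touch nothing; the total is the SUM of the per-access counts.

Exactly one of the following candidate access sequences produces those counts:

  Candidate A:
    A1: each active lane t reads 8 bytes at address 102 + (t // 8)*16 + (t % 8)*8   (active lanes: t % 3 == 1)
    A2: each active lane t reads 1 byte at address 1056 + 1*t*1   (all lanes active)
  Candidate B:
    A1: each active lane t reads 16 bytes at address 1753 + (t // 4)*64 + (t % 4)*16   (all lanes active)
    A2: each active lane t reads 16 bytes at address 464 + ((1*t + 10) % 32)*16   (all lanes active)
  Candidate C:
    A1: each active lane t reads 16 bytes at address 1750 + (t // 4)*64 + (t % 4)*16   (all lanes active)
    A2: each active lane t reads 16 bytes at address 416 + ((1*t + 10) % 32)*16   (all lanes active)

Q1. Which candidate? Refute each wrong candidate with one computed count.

A: A1 gives 4 transactions, not 17
B: A2 gives 17 transactions, not 16
C: all counts match (17,16)

Answer: C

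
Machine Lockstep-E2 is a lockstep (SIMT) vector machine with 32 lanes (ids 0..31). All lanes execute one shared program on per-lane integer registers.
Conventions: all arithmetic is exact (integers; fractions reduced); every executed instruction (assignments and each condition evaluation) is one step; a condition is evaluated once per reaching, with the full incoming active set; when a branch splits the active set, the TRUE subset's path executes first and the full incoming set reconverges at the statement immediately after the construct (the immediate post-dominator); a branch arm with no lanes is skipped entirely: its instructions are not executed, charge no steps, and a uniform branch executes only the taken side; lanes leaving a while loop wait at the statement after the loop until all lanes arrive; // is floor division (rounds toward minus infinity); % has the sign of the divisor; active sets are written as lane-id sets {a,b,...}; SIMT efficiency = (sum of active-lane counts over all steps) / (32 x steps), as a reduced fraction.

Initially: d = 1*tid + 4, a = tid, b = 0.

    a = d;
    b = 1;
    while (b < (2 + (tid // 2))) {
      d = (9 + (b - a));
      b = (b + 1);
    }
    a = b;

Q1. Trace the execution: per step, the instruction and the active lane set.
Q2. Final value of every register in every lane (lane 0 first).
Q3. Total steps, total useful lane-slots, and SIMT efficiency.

step 0: a <- d                       {0,1,2,3,4,5,6,7,8,9,10,11,12,13,14,15,16,17,18,19,20,21,22,23,24,25,26,27,28,29,30,31}
step 1: b <- 1                       {0,1,2,3,4,5,6,7,8,9,10,11,12,13,14,15,16,17,18,19,20,21,22,23,24,25,26,27,28,29,30,31}
step 2: eval (b < (2 + (tid // 2)))  {0,1,2,3,4,5,6,7,8,9,10,11,12,13,14,15,16,17,18,19,20,21,22,23,24,25,26,27,28,29,30,31}
step 3: d <- (9 + (b - a))           {0,1,2,3,4,5,6,7,8,9,10,11,12,13,14,15,16,17,18,19,20,21,22,23,24,25,26,27,28,29,30,31}
step 4: b <- (b + 1)                 {0,1,2,3,4,5,6,7,8,9,10,11,12,13,14,15,16,17,18,19,20,21,22,23,24,25,26,27,28,29,30,31}
step 5: eval (b < (2 + (tid // 2)))  {0,1,2,3,4,5,6,7,8,9,10,11,12,13,14,15,16,17,18,19,20,21,22,23,24,25,26,27,28,29,30,31}
step 6: d <- (9 + (b - a))           {2,3,4,5,6,7,8,9,10,11,12,13,14,15,16,17,18,19,20,21,22,23,24,25,26,27,28,29,30,31}
step 7: b <- (b + 1)                 {2,3,4,5,6,7,8,9,10,11,12,13,14,15,16,17,18,19,20,21,22,23,24,25,26,27,28,29,30,31}
step 8: eval (b < (2 + (tid // 2)))  {2,3,4,5,6,7,8,9,10,11,12,13,14,15,16,17,18,19,20,21,22,23,24,25,26,27,28,29,30,31}
step 9: d <- (9 + (b - a))           {4,5,6,7,8,9,10,11,12,13,14,15,16,17,18,19,20,21,22,23,24,25,26,27,28,29,30,31}
step 10: b <- (b + 1)                 {4,5,6,7,8,9,10,11,12,13,14,15,16,17,18,19,20,21,22,23,24,25,26,27,28,29,30,31}
step 11: eval (b < (2 + (tid // 2)))  {4,5,6,7,8,9,10,11,12,13,14,15,16,17,18,19,20,21,22,23,24,25,26,27,28,29,30,31}
step 12: d <- (9 + (b - a))           {6,7,8,9,10,11,12,13,14,15,16,17,18,19,20,21,22,23,24,25,26,27,28,29,30,31}
step 13: b <- (b + 1)                 {6,7,8,9,10,11,12,13,14,15,16,17,18,19,20,21,22,23,24,25,26,27,28,29,30,31}
step 14: eval (b < (2 + (tid // 2)))  {6,7,8,9,10,11,12,13,14,15,16,17,18,19,20,21,22,23,24,25,26,27,28,29,30,31}
step 15: d <- (9 + (b - a))           {8,9,10,11,12,13,14,15,16,17,18,19,20,21,22,23,24,25,26,27,28,29,30,31}
step 16: b <- (b + 1)                 {8,9,10,11,12,13,14,15,16,17,18,19,20,21,22,23,24,25,26,27,28,29,30,31}
step 17: eval (b < (2 + (tid // 2)))  {8,9,10,11,12,13,14,15,16,17,18,19,20,21,22,23,24,25,26,27,28,29,30,31}
step 18: d <- (9 + (b - a))           {10,11,12,13,14,15,16,17,18,19,20,21,22,23,24,25,26,27,28,29,30,31}
step 19: b <- (b + 1)                 {10,11,12,13,14,15,16,17,18,19,20,21,22,23,24,25,26,27,28,29,30,31}
step 20: eval (b < (2 + (tid // 2)))  {10,11,12,13,14,15,16,17,18,19,20,21,22,23,24,25,26,27,28,29,30,31}
step 21: d <- (9 + (b - a))           {12,13,14,15,16,17,18,19,20,21,22,23,24,25,26,27,28,29,30,31}
step 22: b <- (b + 1)                 {12,13,14,15,16,17,18,19,20,21,22,23,24,25,26,27,28,29,30,31}
step 23: eval (b < (2 + (tid // 2)))  {12,13,14,15,16,17,18,19,20,21,22,23,24,25,26,27,28,29,30,31}
step 24: d <- (9 + (b - a))           {14,15,16,17,18,19,20,21,22,23,24,25,26,27,28,29,30,31}
step 25: b <- (b + 1)                 {14,15,16,17,18,19,20,21,22,23,24,25,26,27,28,29,30,31}
step 26: eval (b < (2 + (tid // 2)))  {14,15,16,17,18,19,20,21,22,23,24,25,26,27,28,29,30,31}
step 27: d <- (9 + (b - a))           {16,17,18,19,20,21,22,23,24,25,26,27,28,29,30,31}
step 28: b <- (b + 1)                 {16,17,18,19,20,21,22,23,24,25,26,27,28,29,30,31}
step 29: eval (b < (2 + (tid // 2)))  {16,17,18,19,20,21,22,23,24,25,26,27,28,29,30,31}
step 30: d <- (9 + (b - a))           {18,19,20,21,22,23,24,25,26,27,28,29,30,31}
step 31: b <- (b + 1)                 {18,19,20,21,22,23,24,25,26,27,28,29,30,31}
step 32: eval (b < (2 + (tid // 2)))  {18,19,20,21,22,23,24,25,26,27,28,29,30,31}
step 33: d <- (9 + (b - a))           {20,21,22,23,24,25,26,27,28,29,30,31}
step 34: b <- (b + 1)                 {20,21,22,23,24,25,26,27,28,29,30,31}
step 35: eval (b < (2 + (tid // 2)))  {20,21,22,23,24,25,26,27,28,29,30,31}
step 36: d <- (9 + (b - a))           {22,23,24,25,26,27,28,29,30,31}
step 37: b <- (b + 1)                 {22,23,24,25,26,27,28,29,30,31}
step 38: eval (b < (2 + (tid // 2)))  {22,23,24,25,26,27,28,29,30,31}
step 39: d <- (9 + (b - a))           {24,25,26,27,28,29,30,31}
step 40: b <- (b + 1)                 {24,25,26,27,28,29,30,31}
step 41: eval (b < (2 + (tid // 2)))  {24,25,26,27,28,29,30,31}
step 42: d <- (9 + (b - a))           {26,27,28,29,30,31}
step 43: b <- (b + 1)                 {26,27,28,29,30,31}
step 44: eval (b < (2 + (tid // 2)))  {26,27,28,29,30,31}
step 45: d <- (9 + (b - a))           {28,29,30,31}
step 46: b <- (b + 1)                 {28,29,30,31}
step 47: eval (b < (2 + (tid // 2)))  {28,29,30,31}
step 48: d <- (9 + (b - a))           {30,31}
step 49: b <- (b + 1)                 {30,31}
step 50: eval (b < (2 + (tid // 2)))  {30,31}
step 51: a <- b                       {0,1,2,3,4,5,6,7,8,9,10,11,12,13,14,15,16,17,18,19,20,21,22,23,24,25,26,27,28,29,30,31}

Answer: 52 steps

d: 6,5,5,4,4,3,3,2,2,1,1,0,0,-1,-1,-2,-2,-3,-3,-4,-4,-5,-5,-6,-6,-7,-7,-8,-8,-9,-9,-10
a: 2,2,3,3,4,4,5,5,6,6,7,7,8,8,9,9,10,10,11,11,12,12,13,13,14,14,15,15,16,16,17,17
b: 2,2,3,3,4,4,5,5,6,6,7,7,8,8,9,9,10,10,11,11,12,12,13,13,14,14,15,15,16,16,17,17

steps = 52; useful = 944; efficiency = 944/1664 = 59/104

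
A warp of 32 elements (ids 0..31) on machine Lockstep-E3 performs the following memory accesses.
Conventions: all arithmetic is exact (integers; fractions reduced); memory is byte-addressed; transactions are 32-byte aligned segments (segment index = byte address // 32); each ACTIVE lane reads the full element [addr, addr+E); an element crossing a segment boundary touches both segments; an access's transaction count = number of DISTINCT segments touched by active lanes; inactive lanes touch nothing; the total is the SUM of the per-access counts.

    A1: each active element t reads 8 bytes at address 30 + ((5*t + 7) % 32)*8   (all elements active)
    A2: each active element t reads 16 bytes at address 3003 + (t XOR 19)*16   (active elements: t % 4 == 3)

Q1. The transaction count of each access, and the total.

A1: 9 transactions
A2: 16 transactions

Answer: 9,16; total 25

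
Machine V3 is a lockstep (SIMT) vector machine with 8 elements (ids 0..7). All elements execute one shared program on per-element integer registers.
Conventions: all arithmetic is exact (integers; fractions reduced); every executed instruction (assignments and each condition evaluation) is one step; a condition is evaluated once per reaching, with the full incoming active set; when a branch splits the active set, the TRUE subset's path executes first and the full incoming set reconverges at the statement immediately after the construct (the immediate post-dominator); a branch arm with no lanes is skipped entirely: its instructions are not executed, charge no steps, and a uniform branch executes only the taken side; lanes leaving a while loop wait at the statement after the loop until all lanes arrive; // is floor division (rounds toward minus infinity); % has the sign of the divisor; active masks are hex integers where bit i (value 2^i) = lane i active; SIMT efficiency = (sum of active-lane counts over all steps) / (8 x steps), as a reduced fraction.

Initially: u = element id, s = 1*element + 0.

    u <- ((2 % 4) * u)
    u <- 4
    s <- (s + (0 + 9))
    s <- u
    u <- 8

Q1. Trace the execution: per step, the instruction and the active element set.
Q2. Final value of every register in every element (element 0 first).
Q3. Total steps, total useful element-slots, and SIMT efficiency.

step 0: u <- ((2 % 4) * u)           0xff
step 1: u <- 4                       0xff
step 2: s <- (s + (0 + 9))           0xff
step 3: s <- u                       0xff
step 4: u <- 8                       0xff

Answer: 5 steps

u: 8,8,8,8,8,8,8,8
s: 4,4,4,4,4,4,4,4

steps = 5; useful = 40; efficiency = 40/40 = 1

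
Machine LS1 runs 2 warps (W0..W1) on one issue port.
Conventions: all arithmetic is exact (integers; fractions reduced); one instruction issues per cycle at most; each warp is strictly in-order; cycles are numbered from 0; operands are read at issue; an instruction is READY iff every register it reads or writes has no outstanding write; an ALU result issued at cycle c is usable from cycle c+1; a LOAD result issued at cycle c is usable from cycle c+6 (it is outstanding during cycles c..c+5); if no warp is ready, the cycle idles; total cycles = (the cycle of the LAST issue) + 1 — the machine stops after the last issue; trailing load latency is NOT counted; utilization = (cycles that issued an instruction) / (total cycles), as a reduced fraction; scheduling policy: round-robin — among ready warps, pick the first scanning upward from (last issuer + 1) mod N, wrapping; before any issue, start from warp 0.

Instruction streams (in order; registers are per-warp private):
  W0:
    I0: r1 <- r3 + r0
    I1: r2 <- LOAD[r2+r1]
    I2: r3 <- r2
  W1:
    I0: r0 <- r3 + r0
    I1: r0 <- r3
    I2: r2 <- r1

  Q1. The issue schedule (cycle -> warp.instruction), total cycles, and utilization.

cycle 0: W0.I0
cycle 1: W1.I0
cycle 2: W0.I1
cycle 3: W1.I1
cycle 4: W1.I2
cycle 5: idle
cycle 6: idle
cycle 7: idle
cycle 8: W0.I2

Answer: 9 cycles, utilization 2/3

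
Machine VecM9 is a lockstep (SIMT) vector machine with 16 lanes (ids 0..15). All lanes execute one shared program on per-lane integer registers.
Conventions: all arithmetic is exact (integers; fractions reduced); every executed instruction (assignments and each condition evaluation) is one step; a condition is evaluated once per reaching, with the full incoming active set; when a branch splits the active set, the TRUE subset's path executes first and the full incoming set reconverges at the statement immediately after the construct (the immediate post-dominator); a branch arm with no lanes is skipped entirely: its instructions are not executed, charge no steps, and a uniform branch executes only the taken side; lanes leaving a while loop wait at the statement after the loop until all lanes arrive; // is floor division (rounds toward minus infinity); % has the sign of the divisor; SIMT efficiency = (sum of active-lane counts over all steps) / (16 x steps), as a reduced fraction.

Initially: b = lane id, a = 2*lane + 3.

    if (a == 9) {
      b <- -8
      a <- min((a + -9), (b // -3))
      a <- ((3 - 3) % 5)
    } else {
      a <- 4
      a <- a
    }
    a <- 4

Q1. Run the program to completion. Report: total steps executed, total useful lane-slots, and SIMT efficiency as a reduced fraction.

Answer: 7 steps, 65 useful, 65/112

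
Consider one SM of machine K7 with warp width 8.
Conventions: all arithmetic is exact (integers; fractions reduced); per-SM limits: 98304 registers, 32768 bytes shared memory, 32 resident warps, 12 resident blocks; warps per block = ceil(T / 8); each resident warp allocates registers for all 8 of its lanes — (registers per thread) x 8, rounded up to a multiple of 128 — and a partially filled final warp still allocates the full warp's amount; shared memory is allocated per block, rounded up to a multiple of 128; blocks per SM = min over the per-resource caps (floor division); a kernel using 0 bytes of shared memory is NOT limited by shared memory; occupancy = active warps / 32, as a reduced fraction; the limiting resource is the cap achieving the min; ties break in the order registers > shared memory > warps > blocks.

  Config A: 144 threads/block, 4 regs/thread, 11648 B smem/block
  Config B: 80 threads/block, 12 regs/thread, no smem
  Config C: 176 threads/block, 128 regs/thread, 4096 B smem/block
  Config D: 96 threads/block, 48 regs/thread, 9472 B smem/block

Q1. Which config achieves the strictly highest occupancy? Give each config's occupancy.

occupancies: A 9/16, B 15/16, C 11/16, D 3/4

Answer: B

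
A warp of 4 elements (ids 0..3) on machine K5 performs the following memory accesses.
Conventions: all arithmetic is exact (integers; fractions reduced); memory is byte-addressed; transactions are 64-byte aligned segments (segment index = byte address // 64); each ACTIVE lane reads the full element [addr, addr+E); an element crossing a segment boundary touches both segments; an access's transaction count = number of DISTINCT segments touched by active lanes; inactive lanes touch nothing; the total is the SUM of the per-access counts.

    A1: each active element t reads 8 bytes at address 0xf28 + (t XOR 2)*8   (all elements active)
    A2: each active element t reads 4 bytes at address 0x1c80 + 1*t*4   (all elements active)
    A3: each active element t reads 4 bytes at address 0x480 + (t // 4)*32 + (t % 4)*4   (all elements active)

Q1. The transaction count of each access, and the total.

A1: 2 transactions
A2: 1 transaction
A3: 1 transaction

Answer: 2,1,1; total 4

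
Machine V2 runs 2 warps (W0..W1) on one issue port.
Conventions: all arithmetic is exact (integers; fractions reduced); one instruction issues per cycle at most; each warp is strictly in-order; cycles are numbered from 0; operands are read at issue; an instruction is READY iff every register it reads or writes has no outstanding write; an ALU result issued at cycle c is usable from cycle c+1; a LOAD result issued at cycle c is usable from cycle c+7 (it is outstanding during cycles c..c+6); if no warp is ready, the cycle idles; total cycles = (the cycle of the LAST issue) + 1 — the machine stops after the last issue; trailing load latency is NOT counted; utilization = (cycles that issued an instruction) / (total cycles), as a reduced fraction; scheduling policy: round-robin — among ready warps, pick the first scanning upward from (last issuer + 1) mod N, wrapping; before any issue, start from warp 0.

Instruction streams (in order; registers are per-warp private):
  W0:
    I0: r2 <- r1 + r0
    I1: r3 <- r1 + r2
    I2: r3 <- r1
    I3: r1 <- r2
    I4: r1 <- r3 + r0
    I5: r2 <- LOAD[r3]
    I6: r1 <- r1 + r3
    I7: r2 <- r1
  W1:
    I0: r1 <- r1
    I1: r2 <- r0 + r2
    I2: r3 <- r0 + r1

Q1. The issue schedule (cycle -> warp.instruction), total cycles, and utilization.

cycle 0: W0.I0
cycle 1: W1.I0
cycle 2: W0.I1
cycle 3: W1.I1
cycle 4: W0.I2
cycle 5: W1.I2
cycle 6: W0.I3
cycle 7: W0.I4
cycle 8: W0.I5
cycle 9: W0.I6
cycle 10: idle
cycle 11: idle
cycle 12: idle
cycle 13: idle
cycle 14: idle
cycle 15: W0.I7

Answer: 16 cycles, utilization 11/16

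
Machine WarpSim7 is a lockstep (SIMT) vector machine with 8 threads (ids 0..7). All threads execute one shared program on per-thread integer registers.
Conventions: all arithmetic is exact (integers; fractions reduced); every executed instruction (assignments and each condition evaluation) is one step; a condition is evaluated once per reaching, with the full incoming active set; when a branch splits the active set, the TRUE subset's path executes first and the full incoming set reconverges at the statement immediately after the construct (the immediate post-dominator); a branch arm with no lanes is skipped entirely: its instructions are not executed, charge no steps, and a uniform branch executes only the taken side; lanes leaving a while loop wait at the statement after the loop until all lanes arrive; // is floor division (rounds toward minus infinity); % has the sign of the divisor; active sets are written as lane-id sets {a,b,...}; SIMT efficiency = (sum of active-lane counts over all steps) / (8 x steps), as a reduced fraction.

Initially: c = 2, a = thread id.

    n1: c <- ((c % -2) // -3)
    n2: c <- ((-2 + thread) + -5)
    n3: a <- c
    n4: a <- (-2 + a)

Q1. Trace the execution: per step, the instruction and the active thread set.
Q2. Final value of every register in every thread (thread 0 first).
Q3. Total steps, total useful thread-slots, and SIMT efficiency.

step 0: c <- ((c % -2) // -3)        {0,1,2,3,4,5,6,7}
step 1: c <- ((-2 + thread) + -5)    {0,1,2,3,4,5,6,7}
step 2: a <- c                       {0,1,2,3,4,5,6,7}
step 3: a <- (-2 + a)                {0,1,2,3,4,5,6,7}

Answer: 4 steps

c: -7,-6,-5,-4,-3,-2,-1,0
a: -9,-8,-7,-6,-5,-4,-3,-2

steps = 4; useful = 32; efficiency = 32/32 = 1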